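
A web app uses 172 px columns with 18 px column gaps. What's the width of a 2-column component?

Span of 2: 2·172 + 1·18 = 344 + 18 = 362 px.

362 px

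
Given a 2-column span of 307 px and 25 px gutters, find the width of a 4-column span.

2c + 1·25 = 307 → 2c = 282 → c = 141 px.
4-column span = 4·141 + 3·25 = 639 px.

639 px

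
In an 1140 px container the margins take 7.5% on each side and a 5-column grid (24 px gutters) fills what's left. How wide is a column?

Each margin = 7.5% of 1140 = 85.5 px; content = 1140 − 2·85.5 = 969 px.
969 − 4·24 = 873; ÷5 gives c = 174.6 px.

174.6 px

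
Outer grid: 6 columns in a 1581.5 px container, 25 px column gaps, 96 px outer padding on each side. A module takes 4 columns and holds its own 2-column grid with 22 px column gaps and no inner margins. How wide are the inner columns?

Inside the margins: 1581.5 − 192 = 1389.5 px.
1389.5 − 5·25 = 1264.5; ÷6 gives c = 210.75 px.
4 columns plus 3 column gaps: 843 + 75 = 918 px.
Subtracting 1 column gap of 22 leaves 896 for 2 columns, so d = 448 px.

448 px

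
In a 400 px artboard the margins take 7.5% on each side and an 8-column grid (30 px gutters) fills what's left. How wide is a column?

Margins: 7.5% × 400 = 30 px each, so content = 400 − 60 = 340 px.
340 − 7·30 = 130; ÷8 gives c = 16.25 px.

16.25 px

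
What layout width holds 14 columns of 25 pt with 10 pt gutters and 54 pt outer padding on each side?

Total width: 2·54 + 14·25 + 13·10 = 588 pt.

588 pt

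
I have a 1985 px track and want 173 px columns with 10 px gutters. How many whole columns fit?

10 columns: 10·173 + 9·10 = 1820 px ≤ 1985.
11 columns: 2003 px > 1985. So 10.

10 columns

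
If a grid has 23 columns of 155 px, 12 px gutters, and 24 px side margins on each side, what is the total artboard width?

3877 px

Total width: 2·24 + 23·155 + 22·12 = 3877 px.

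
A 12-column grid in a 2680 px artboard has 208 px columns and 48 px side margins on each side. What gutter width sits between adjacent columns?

8 px

Subtract both margins: 2680 − 2·48 = 2584 px.
12 columns take 12·208 = 2496 px; remaining 88 splits into 11 gutters.
g = 88 / 11 = 8 px.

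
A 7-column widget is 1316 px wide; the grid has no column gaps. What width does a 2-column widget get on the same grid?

376 px

7c = 1316 → c = 188 px.
With no column gaps, 2 columns span 2·188 = 376 px.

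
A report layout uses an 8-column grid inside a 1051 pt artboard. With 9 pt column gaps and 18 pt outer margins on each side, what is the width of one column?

Inside the margins: 1051 − 36 = 1015 pt.
8c + 7·9 = 1015 → 8c = 952 → c = 119 pt.

119 pt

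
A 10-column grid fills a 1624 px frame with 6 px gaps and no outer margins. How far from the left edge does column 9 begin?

1304 px

1624 − 9·6 = 1570; ÷10 gives c = 157 px.
No margin, so column 9 starts at 8·(column + gutter) = 8·163 = 1304 px.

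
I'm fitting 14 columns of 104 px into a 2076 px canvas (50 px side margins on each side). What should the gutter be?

Subtract both margins: 2076 − 2·50 = 1976 px.
14·104 + 13g = 1976 → 13g = 520 → g = 40 px.

40 px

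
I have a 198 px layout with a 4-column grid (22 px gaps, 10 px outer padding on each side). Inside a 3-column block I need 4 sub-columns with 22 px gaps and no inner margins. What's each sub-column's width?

15.5 px

Subtract both margins: 198 − 2·10 = 178 px.
Subtracting 3 gaps of 22 leaves 112 for 4 columns, so c = 28 px.
Span of 3: 3·28 + 2·22 = 84 + 44 = 128 px.
4 columns + 3 gaps: 4d + 3·22 = 128.
4d = 128 − 66 = 62, so d = 15.5 px.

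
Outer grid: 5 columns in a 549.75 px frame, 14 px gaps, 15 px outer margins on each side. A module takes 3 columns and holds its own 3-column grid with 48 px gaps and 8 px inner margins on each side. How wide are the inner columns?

64.75 px

Outer content = 549.75 − 2·15 = 519.75 px.
5c + 4·14 = 519.75 → 5c = 463.75 → c = 92.75 px.
Span of 3: 3·92.75 + 2·14 = 278.25 + 28 = 306.25 px.
Inner content = 306.25 − 2·8 = 290.25 px.
3d + 2·48 = 290.25 → 3d = 194.25 → d = 64.75 px.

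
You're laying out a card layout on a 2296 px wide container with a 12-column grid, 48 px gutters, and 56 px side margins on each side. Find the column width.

138 px

Content width = 2296 − 2·56 = 2184 px.
12c + 11·48 = 2184 → 12c = 1656 → c = 138 px.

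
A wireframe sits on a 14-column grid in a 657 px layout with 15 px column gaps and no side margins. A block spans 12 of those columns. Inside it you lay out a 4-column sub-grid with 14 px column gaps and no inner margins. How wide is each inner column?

14 columns + 13 column gaps: 14c + 13·15 = 657.
14c = 657 − 195 = 462, so c = 33 px.
12 columns plus 11 column gaps: 396 + 165 = 561 px.
4 columns + 3 column gaps: 4d + 3·14 = 561.
4d = 561 − 42 = 519, so d = 129.75 px.

129.75 px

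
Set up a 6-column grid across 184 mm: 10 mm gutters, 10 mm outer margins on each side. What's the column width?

Subtract both margins: 184 − 2·10 = 164 mm.
6c + 5·10 = 164 → 6c = 114 → c = 19 mm.

19 mm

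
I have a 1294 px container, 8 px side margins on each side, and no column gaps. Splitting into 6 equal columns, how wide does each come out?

Inside the margins: 1294 − 16 = 1278 px.
With no column gaps, each column is 1278/6 = 213 px.

213 px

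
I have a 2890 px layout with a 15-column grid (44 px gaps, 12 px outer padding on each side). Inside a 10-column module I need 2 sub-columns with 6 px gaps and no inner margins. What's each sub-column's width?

Inside the margins: 2890 − 24 = 2866 px.
Subtracting 14 gaps of 44 leaves 2250 for 15 columns, so c = 150 px.
10-column span = 10·150 + 9·44 = 1896 px.
2d + 1·6 = 1896 → 2d = 1890 → d = 945 px.

945 px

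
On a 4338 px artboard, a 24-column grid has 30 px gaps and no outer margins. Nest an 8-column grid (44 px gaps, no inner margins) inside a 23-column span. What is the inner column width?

481 px

24 columns + 23 gaps: 24c + 23·30 = 4338.
24c = 4338 − 690 = 3648, so c = 152 px.
23-column span = 23·152 + 22·30 = 4156 px.
4156 − 7·44 = 3848; ÷8 gives d = 481 px.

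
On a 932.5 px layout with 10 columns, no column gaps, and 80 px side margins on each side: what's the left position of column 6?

Content = 932.5 − 2·80 = 772.5 px.
With no column gaps, each column is 772.5/10 = 77.25 px.
Before column 6: the margin + 5 columns + 5 column gaps.
Offset = 80 + 5·(77.25 + 0) = 80 + 386.25 = 466.25 px.

466.25 px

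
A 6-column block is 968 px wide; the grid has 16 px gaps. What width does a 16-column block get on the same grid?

6c + 5·16 = 968 → 6c = 888 → c = 148 px.
16-column span = 16·148 + 15·16 = 2608 px.

2608 px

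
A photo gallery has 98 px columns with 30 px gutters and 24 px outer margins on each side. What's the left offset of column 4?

Before column 4: the margin + 3 columns + 3 gutters.
Offset = 24 + 3·(98 + 30) = 24 + 384 = 408 px.

408 px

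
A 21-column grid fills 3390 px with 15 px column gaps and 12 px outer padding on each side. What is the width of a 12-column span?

Subtract both margins: 3390 − 2·12 = 3366 px.
21 columns + 20 column gaps: 21c + 20·15 = 3366.
21c = 3366 − 300 = 3066, so c = 146 px.
Span of 12: 12·146 + 11·15 = 1752 + 165 = 1917 px.

1917 px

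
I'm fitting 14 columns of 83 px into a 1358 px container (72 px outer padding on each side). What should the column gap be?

Content width = 1358 − 2·72 = 1214 px.
14·83 + 13g = 1214 → 13g = 52 → g = 4 px.

4 px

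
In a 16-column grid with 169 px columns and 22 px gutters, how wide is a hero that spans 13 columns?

2461 px

13 columns plus 12 gutters: 2197 + 264 = 2461 px.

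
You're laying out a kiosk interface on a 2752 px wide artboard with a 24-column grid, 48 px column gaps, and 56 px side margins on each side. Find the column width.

64 px

Take off 112 px of margins, leaving 2640 px.
24c + 23·48 = 2640 → 24c = 1536 → c = 64 px.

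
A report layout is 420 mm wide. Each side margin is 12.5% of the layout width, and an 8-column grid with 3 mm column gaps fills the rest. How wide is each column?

420 × (1 − 2·12.5%) = 420 × 75% = 315 mm for the columns.
315 − 7·3 = 294; ÷8 gives c = 36.75 mm.

36.75 mm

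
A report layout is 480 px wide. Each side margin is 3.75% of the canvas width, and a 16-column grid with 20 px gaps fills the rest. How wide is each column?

9 px

Margins: 3.75% × 480 = 18 px each, so content = 480 − 36 = 444 px.
16c + 15·20 = 444 → 16c = 144 → c = 9 px.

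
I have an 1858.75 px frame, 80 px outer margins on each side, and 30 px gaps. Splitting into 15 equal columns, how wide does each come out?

Subtract both margins: 1858.75 − 2·80 = 1698.75 px.
1698.75 − 14·30 = 1278.75; ÷15 gives c = 85.25 px.

85.25 px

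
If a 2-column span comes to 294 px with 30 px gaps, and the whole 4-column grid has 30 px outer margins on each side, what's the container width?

294 − 1·30 = 264; ÷2 gives c = 132 px.
Total width: 2·30 + 4·132 + 3·30 = 678 px.

678 px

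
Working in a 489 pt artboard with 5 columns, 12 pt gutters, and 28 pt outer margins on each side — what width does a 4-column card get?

344 pt

Content width = 489 − 2·28 = 433 pt.
5c + 4·12 = 433 → 5c = 385 → c = 77 pt.
4 columns plus 3 gutters: 308 + 36 = 344 pt.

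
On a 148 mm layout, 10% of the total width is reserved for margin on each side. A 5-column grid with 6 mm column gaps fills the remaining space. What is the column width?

148 × (1 − 2·10%) = 148 × 80% = 118.4 mm for the columns.
5 columns + 4 column gaps: 5c + 4·6 = 118.4.
5c = 118.4 − 24 = 94.4, so c = 18.88 mm.

18.88 mm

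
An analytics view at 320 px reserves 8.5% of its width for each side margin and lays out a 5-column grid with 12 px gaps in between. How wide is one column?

43.52 px

320 × (1 − 2·8.5%) = 320 × 83% = 265.6 px for the columns.
5c + 4·12 = 265.6 → 5c = 217.6 → c = 43.52 px.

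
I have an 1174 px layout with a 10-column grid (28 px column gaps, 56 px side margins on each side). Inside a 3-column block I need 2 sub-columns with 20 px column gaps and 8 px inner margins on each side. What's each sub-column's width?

Outer content = 1174 − 2·56 = 1062 px.
10c + 9·28 = 1062 → 10c = 810 → c = 81 px.
3 columns plus 2 column gaps: 243 + 56 = 299 px.
Inner content = 299 − 2·8 = 283 px.
2 columns + 1 column gap: 2d + 1·20 = 283.
2d = 283 − 20 = 263, so d = 131.5 px.

131.5 px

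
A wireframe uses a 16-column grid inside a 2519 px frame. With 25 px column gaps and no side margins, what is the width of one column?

134 px

2519 − 15·25 = 2144; ÷16 gives c = 134 px.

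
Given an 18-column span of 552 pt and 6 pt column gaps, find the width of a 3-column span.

87 pt

552 − 17·6 = 450; ÷18 gives c = 25 pt.
Span of 3: 3·25 + 2·6 = 75 + 12 = 87 pt.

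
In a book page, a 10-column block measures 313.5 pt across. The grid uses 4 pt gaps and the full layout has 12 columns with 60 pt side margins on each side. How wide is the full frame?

497 pt

313.5 − 9·4 = 277.5; ÷10 gives c = 27.75 pt.
Adding margins, columns and gutters: 120 + 333 + 44 = 497 pt.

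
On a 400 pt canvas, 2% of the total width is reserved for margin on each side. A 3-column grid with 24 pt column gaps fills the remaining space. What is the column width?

Each margin = 2% of 400 = 8 pt; content = 400 − 2·8 = 384 pt.
3c + 2·24 = 384 → 3c = 336 → c = 112 pt.

112 pt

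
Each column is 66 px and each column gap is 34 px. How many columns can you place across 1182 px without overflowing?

12 columns

Each extra column adds 66 + 34 = 100 px.
(1182 + 34) / 100 = 12.16, so 12 columns fit.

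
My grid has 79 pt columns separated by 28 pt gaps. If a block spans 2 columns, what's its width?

186 pt

Span of 2: 2·79 + 1·28 = 158 + 28 = 186 pt.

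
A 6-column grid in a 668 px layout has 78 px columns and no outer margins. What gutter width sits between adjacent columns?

6 columns take 6·78 = 468 px; remaining 200 splits into 5 gutters.
g = 200 / 5 = 40 px.

40 px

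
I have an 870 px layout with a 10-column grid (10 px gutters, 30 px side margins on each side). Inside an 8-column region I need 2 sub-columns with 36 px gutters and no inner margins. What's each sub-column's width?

Subtract both margins: 870 − 2·30 = 810 px.
10c + 9·10 = 810 → 10c = 720 → c = 72 px.
8-column span = 8·72 + 7·10 = 646 px.
2 columns + 1 gutter: 2d + 1·36 = 646.
2d = 646 − 36 = 610, so d = 305 px.

305 px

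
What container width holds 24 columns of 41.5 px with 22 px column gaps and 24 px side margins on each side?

1550 px

Adding margins, columns and gutters: 48 + 996 + 506 = 1550 px.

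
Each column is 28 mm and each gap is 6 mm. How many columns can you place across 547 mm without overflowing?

16 columns: 16·28 + 15·6 = 538 mm ≤ 547.
17 columns: 572 mm > 547. So 16.

16 columns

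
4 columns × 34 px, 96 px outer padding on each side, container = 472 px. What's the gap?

48 px

Subtract both margins: 472 − 2·96 = 280 px.
Columns use 136 px, leaving 144 px across 3 gaps = 48 px each.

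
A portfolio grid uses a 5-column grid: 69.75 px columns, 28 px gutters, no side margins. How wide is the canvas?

Canvas = 5·69.75 + 4·28 = 348.75 + 112 = 460.75 px.

460.75 px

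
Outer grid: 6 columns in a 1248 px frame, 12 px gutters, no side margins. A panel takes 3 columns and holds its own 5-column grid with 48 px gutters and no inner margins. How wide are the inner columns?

6c + 5·12 = 1248 → 6c = 1188 → c = 198 px.
3-column span = 3·198 + 2·12 = 618 px.
618 − 4·48 = 426; ÷5 gives d = 85.2 px.

85.2 px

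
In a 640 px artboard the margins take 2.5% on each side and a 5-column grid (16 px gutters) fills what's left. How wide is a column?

Each margin = 2.5% of 640 = 16 px; content = 640 − 2·16 = 608 px.
5 columns + 4 gutters: 5c + 4·16 = 608.
5c = 608 − 64 = 544, so c = 108.8 px.

108.8 px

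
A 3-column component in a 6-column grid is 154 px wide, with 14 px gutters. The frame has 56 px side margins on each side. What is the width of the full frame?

Subtracting 2 gutters of 14 leaves 126 for 3 columns, so c = 42 px.
Total width: 2·56 + 6·42 + 5·14 = 434 px.

434 px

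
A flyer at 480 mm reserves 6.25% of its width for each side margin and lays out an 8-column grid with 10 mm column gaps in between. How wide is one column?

480 × (1 − 2·6.25%) = 480 × 87.5% = 420 mm for the columns.
Subtracting 7 column gaps of 10 leaves 350 for 8 columns, so c = 43.75 mm.

43.75 mm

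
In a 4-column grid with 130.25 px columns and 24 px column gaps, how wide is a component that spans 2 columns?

Span of 2: 2·130.25 + 1·24 = 260.5 + 24 = 284.5 px.

284.5 px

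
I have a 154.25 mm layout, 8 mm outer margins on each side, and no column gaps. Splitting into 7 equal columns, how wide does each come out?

Content width = 154.25 − 2·8 = 138.25 mm.
138.25 / 7 = 19.75 mm per column.

19.75 mm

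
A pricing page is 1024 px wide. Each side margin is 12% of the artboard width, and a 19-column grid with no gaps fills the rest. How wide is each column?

40.96 px

Each margin = 12% of 1024 = 122.88 px; content = 1024 − 2·122.88 = 778.24 px.
With no gaps, each column is 778.24/19 = 40.96 px.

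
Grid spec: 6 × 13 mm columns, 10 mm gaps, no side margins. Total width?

128 mm

Summing: 78 + 50 = 128 mm.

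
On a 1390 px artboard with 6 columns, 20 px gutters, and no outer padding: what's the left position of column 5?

940 px

1390 − 5·20 = 1290; ÷6 gives c = 215 px.
Before column 5: 4 columns + 4 gutters.
Offset = 4·(215 + 20) = 4·235 = 940 px.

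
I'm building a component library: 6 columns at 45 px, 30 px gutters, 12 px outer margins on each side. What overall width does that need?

Total width: 2·12 + 6·45 + 5·30 = 444 px.

444 px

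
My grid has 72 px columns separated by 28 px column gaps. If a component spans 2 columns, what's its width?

2-column span = 2·72 + 1·28 = 172 px.

172 px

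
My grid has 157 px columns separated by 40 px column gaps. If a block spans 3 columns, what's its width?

3-column span = 3·157 + 2·40 = 551 px.

551 px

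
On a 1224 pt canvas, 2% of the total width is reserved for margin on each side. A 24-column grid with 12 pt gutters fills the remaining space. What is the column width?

Margins: 2% × 1224 = 24.48 pt each, so content = 1224 − 48.96 = 1175.04 pt.
Subtracting 23 gutters of 12 leaves 899.04 for 24 columns, so c = 37.46 pt.

37.46 pt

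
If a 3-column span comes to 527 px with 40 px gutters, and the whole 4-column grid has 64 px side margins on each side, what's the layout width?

844 px

3 columns + 2 gutters: 3c + 2·40 = 527.
3c = 527 − 80 = 447, so c = 149 px.
Total width: 2·64 + 4·149 + 3·40 = 844 px.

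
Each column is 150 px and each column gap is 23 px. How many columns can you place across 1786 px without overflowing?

k columns need k·150 + (k−1)·23 = k·173 − 23.
k·173 − 23 ≤ 1786 → k ≤ 1809 / 173 ≈ 10.46, so k = 10.

10 columns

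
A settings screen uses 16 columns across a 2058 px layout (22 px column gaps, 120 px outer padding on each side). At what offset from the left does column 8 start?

Inside the margins: 2058 − 240 = 1818 px.
Subtracting 15 column gaps of 22 leaves 1488 for 16 columns, so c = 93 px.
Before column 8: the margin + 7 columns + 7 column gaps.
Offset = 120 + 7·(93 + 22) = 120 + 805 = 925 px.

925 px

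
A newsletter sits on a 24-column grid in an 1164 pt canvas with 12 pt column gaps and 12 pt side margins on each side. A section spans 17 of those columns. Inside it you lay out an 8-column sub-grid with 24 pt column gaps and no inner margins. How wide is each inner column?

79.5 pt

Outer content = 1164 − 2·12 = 1140 pt.
24 columns + 23 column gaps: 24c + 23·12 = 1140.
24c = 1140 − 276 = 864, so c = 36 pt.
17-column span = 17·36 + 16·12 = 804 pt.
8d + 7·24 = 804 → 8d = 636 → d = 79.5 pt.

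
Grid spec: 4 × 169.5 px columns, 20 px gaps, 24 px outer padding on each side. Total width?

Adding margins, columns and gutters: 48 + 678 + 60 = 786 px.

786 px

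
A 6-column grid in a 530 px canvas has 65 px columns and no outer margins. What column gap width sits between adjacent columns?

6 columns take 6·65 = 390 px; remaining 140 splits into 5 column gaps.
g = 140 / 5 = 28 px.

28 px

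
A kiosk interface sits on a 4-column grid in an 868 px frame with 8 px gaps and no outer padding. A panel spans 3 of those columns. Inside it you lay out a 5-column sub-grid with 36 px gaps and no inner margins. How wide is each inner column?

868 − 3·8 = 844; ÷4 gives c = 211 px.
3-column span = 3·211 + 2·8 = 649 px.
5 columns + 4 gaps: 5d + 4·36 = 649.
5d = 649 − 144 = 505, so d = 101 px.

101 px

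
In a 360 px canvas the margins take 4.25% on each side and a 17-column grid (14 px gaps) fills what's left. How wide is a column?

6.2 px

Each margin = 4.25% of 360 = 15.3 px; content = 360 − 2·15.3 = 329.4 px.
329.4 − 16·14 = 105.4; ÷17 gives c = 6.2 px.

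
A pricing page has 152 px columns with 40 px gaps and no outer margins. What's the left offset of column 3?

384 px

Each column+gutter stride is 192 px; with no margin, 2 of them is 384 px.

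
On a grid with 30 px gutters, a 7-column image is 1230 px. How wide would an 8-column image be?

1410 px

1230 − 6·30 = 1050; ÷7 gives c = 150 px.
8-column span = 8·150 + 7·30 = 1410 px.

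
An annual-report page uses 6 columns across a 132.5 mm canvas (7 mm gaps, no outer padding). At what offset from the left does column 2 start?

6 columns + 5 gaps: 6c + 5·7 = 132.5.
6c = 132.5 − 35 = 97.5, so c = 16.25 mm.
Each column+gutter stride is 23.25 mm; with no margin, 1 of them is 23.25 mm.

23.25 mm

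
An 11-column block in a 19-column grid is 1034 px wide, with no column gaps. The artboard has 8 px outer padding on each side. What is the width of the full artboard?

11c = 1034 → c = 94 px.
Total width: 2·8 + 19·94 = 1802 px.

1802 px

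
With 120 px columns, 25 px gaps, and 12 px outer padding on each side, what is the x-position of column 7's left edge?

882 px

Each column+gutter stride is 145 px; 6 of them past the 12 px margin is 12 + 870 = 882 px.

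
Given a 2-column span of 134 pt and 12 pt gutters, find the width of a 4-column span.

2 columns + 1 gutter: 2c + 1·12 = 134.
2c = 134 − 12 = 122, so c = 61 pt.
Span of 4: 4·61 + 3·12 = 244 + 36 = 280 pt.

280 pt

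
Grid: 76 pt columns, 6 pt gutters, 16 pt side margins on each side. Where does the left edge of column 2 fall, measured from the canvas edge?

98 pt

Each column+gutter stride is 82 pt; 1 of them past the 16 pt margin is 16 + 82 = 98 pt.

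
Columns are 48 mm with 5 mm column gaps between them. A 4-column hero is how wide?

4 columns plus 3 column gaps: 192 + 15 = 207 mm.

207 mm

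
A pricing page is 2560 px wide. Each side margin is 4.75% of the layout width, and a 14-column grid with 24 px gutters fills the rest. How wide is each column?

2560 × (1 − 2·4.75%) = 2560 × 90.5% = 2316.8 px for the columns.
2316.8 − 13·24 = 2004.8; ÷14 gives c = 143.2 px.

143.2 px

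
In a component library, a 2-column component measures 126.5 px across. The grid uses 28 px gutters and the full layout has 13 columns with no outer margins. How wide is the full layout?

2c + 1·28 = 126.5 → 2c = 98.5 → c = 49.25 px.
Summing: 640.25 + 336 = 976.25 px.

976.25 px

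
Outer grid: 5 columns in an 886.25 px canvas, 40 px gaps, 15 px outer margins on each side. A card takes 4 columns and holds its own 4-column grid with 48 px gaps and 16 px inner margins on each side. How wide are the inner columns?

125.25 px

Subtract both margins: 886.25 − 2·15 = 856.25 px.
856.25 − 4·40 = 696.25; ÷5 gives c = 139.25 px.
4-column span = 4·139.25 + 3·40 = 677 px.
Inner content = 677 − 2·16 = 645 px.
4d + 3·48 = 645 → 4d = 501 → d = 125.25 px.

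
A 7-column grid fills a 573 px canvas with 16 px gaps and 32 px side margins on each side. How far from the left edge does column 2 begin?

107 px

Take off 64 px of margins, leaving 509 px.
509 − 6·16 = 413; ÷7 gives c = 59 px.
Before column 2: the margin + 1 column + 1 gap.
Offset = 32 + 1·(59 + 16) = 32 + 75 = 107 px.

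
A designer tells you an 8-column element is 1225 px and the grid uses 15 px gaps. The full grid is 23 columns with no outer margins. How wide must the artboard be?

Subtracting 7 gaps of 15 leaves 1120 for 8 columns, so c = 140 px.
Artboard = 23·140 + 22·15 = 3220 + 330 = 3550 px.

3550 px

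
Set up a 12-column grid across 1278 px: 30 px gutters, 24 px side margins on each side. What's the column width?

Take off 48 px of margins, leaving 1230 px.
12c + 11·30 = 1230 → 12c = 900 → c = 75 px.

75 px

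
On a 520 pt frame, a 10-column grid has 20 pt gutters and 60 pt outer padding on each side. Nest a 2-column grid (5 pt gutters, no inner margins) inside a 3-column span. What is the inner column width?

50.5 pt

Take off 120 pt of margins, leaving 400 pt.
10 columns + 9 gutters: 10c + 9·20 = 400.
10c = 400 − 180 = 220, so c = 22 pt.
Span of 3: 3·22 + 2·20 = 66 + 40 = 106 pt.
106 − 1·5 = 101; ÷2 gives d = 50.5 pt.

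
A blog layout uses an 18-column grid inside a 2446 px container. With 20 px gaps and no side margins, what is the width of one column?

2446 − 17·20 = 2106; ÷18 gives c = 117 px.

117 px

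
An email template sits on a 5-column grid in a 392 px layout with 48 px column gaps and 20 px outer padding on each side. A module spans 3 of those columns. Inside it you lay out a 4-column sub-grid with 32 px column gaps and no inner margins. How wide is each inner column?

24 px

Outer content = 392 − 2·20 = 352 px.
5 columns + 4 column gaps: 5c + 4·48 = 352.
5c = 352 − 192 = 160, so c = 32 px.
3-column span = 3·32 + 2·48 = 192 px.
192 − 3·32 = 96; ÷4 gives d = 24 px.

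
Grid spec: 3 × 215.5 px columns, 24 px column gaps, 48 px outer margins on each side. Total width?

Total width: 2·48 + 3·215.5 + 2·24 = 790.5 px.

790.5 px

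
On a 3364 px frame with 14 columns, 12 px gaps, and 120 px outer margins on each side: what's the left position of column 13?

2808 px

Take off 240 px of margins, leaving 3124 px.
Subtracting 13 gaps of 12 leaves 2968 for 14 columns, so c = 212 px.
Column 13 starts at margin + 12·(column + gutter) = 120 + 12·224 = 2808 px.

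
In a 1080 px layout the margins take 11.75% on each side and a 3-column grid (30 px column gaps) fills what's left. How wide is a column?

255.4 px

Margins: 11.75% × 1080 = 126.9 px each, so content = 1080 − 253.8 = 826.2 px.
Subtracting 2 column gaps of 30 leaves 766.2 for 3 columns, so c = 255.4 px.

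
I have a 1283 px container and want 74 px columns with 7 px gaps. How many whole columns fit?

15 columns

Each extra column adds 74 + 7 = 81 px.
(1283 + 7) / 81 = 15.93, so 15 columns fit.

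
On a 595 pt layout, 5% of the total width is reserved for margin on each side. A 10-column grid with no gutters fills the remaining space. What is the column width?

53.55 pt

Margins: 5% × 595 = 29.75 pt each, so content = 595 − 59.5 = 535.5 pt.
With no gutters, each column is 535.5/10 = 53.55 pt.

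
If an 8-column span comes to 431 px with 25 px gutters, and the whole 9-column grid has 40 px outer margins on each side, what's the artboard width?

568 px

8 columns + 7 gutters: 8c + 7·25 = 431.
8c = 431 − 175 = 256, so c = 32 px.
Adding margins, columns and gutters: 80 + 288 + 200 = 568 px.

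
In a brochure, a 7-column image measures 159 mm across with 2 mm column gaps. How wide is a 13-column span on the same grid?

7c + 6·2 = 159 → 7c = 147 → c = 21 mm.
Span of 13: 13·21 + 12·2 = 273 + 24 = 297 mm.

297 mm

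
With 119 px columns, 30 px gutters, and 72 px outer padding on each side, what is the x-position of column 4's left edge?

Each column+gutter stride is 149 px; 3 of them past the 72 px margin is 72 + 447 = 519 px.

519 px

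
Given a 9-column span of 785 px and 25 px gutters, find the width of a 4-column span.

9 columns + 8 gutters: 9c + 8·25 = 785.
9c = 785 − 200 = 585, so c = 65 px.
Span of 4: 4·65 + 3·25 = 260 + 75 = 335 px.

335 px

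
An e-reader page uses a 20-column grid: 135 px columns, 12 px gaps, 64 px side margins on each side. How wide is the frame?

Frame = 2·64 + 20·135 + 19·12 = 128 + 2700 + 228 = 3056 px.

3056 px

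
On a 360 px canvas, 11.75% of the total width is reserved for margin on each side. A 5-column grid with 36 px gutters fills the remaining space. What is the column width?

26.28 px

360 × (1 − 2·11.75%) = 360 × 76.5% = 275.4 px for the columns.
5 columns + 4 gutters: 5c + 4·36 = 275.4.
5c = 275.4 − 144 = 131.4, so c = 26.28 px.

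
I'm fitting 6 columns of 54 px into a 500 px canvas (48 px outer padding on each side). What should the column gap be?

Subtract both margins: 500 − 2·48 = 404 px.
Columns use 324 px, leaving 80 px across 5 column gaps = 16 px each.

16 px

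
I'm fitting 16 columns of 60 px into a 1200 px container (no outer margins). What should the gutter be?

16 columns take 16·60 = 960 px; remaining 240 splits into 15 gutters.
g = 240 / 15 = 16 px.

16 px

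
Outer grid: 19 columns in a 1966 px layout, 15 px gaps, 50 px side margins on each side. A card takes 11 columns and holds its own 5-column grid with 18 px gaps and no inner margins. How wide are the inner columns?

200.4 px

Outer content = 1966 − 2·50 = 1866 px.
1866 − 18·15 = 1596; ÷19 gives c = 84 px.
Span of 11: 11·84 + 10·15 = 924 + 150 = 1074 px.
1074 − 4·18 = 1002; ÷5 gives d = 200.4 px.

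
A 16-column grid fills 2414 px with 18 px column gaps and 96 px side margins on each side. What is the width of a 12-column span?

1662 px

Inside the margins: 2414 − 192 = 2222 px.
16 columns + 15 column gaps: 16c + 15·18 = 2222.
16c = 2222 − 270 = 1952, so c = 122 px.
12-column span = 12·122 + 11·18 = 1662 px.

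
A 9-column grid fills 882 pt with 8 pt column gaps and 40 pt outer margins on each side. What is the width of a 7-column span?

622 pt

Subtract both margins: 882 − 2·40 = 802 pt.
9c + 8·8 = 802 → 9c = 738 → c = 82 pt.
Span of 7: 7·82 + 6·8 = 574 + 48 = 622 pt.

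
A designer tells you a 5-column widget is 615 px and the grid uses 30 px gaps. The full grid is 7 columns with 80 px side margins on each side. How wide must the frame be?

1033 px

Subtracting 4 gaps of 30 leaves 495 for 5 columns, so c = 99 px.
Total width: 2·80 + 7·99 + 6·30 = 1033 px.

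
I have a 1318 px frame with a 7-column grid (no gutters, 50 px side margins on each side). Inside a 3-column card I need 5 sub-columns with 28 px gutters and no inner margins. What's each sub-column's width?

Subtract both margins: 1318 − 2·50 = 1218 px.
1218 / 7 = 174 px per column.
With no gutters, 3 columns span 3·174 = 522 px.
5d + 4·28 = 522 → 5d = 410 → d = 82 px.

82 px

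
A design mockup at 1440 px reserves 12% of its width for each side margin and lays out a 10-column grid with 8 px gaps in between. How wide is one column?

Margins: 12% × 1440 = 172.8 px each, so content = 1440 − 345.6 = 1094.4 px.
10c + 9·8 = 1094.4 → 10c = 1022.4 → c = 102.24 px.

102.24 px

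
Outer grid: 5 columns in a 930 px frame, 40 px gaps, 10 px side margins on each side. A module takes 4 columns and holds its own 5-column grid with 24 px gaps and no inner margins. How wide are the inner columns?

Take off 20 px of margins, leaving 910 px.
Subtracting 4 gaps of 40 leaves 750 for 5 columns, so c = 150 px.
4-column span = 4·150 + 3·40 = 720 px.
Subtracting 4 gaps of 24 leaves 624 for 5 columns, so d = 124.8 px.

124.8 px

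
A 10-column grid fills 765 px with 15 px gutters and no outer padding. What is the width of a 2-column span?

Subtracting 9 gutters of 15 leaves 630 for 10 columns, so c = 63 px.
Span of 2: 2·63 + 1·15 = 126 + 15 = 141 px.

141 px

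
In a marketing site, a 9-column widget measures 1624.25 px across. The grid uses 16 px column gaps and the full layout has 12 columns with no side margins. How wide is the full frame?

9c + 8·16 = 1624.25 → 9c = 1496.25 → c = 166.25 px.
Total width: 12·166.25 + 11·16 = 2171 px.

2171 px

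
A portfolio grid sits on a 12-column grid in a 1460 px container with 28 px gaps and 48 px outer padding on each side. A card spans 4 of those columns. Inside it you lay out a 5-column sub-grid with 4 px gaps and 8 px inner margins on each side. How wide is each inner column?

Inside the margins: 1460 − 96 = 1364 px.
12c + 11·28 = 1364 → 12c = 1056 → c = 88 px.
4 columns plus 3 gaps: 352 + 84 = 436 px.
Inner content = 436 − 2·8 = 420 px.
420 − 4·4 = 404; ÷5 gives d = 80.8 px.

80.8 px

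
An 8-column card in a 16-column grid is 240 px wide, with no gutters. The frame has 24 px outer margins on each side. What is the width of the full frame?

528 px

8c = 240 → c = 30 px.
Total width: 2·24 + 16·30 = 528 px.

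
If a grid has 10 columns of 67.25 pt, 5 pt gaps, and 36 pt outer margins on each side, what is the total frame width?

Frame = 2·36 + 10·67.25 + 9·5 = 72 + 672.5 + 45 = 789.5 pt.

789.5 pt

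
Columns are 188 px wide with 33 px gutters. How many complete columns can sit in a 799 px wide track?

k columns need k·188 + (k−1)·33 = k·221 − 33.
k·221 − 33 ≤ 799 → k ≤ 832 / 221 ≈ 3.76, so k = 3.

3 columns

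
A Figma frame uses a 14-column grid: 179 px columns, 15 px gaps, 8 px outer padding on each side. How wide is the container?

2717 px

Adding margins, columns and gutters: 16 + 2506 + 195 = 2717 px.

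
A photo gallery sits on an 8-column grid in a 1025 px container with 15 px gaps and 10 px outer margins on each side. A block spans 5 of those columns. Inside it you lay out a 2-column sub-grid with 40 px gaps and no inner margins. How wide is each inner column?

291.25 px

Outer content = 1025 − 2·10 = 1005 px.
1005 − 7·15 = 900; ÷8 gives c = 112.5 px.
5 columns plus 4 gaps: 562.5 + 60 = 622.5 px.
Subtracting 1 gap of 40 leaves 582.5 for 2 columns, so d = 291.25 px.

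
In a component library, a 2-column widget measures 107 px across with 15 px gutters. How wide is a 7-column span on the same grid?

Subtracting 1 gutter of 15 leaves 92 for 2 columns, so c = 46 px.
7-column span = 7·46 + 6·15 = 412 px.

412 px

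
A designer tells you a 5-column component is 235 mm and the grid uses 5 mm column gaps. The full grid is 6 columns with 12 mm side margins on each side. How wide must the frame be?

307 mm

5c + 4·5 = 235 → 5c = 215 → c = 43 mm.
Adding margins, columns and gutters: 24 + 258 + 25 = 307 mm.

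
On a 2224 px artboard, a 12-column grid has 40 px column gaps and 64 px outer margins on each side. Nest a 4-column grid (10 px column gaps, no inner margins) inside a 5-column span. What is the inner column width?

Subtract both margins: 2224 − 2·64 = 2096 px.
12c + 11·40 = 2096 → 12c = 1656 → c = 138 px.
5 columns plus 4 column gaps: 690 + 160 = 850 px.
4 columns + 3 column gaps: 4d + 3·10 = 850.
4d = 850 − 30 = 820, so d = 205 px.

205 px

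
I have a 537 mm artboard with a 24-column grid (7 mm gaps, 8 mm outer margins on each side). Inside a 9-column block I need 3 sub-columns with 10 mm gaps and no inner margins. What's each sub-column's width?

57 mm

Inside the margins: 537 − 16 = 521 mm.
521 − 23·7 = 360; ÷24 gives c = 15 mm.
9 columns plus 8 gaps: 135 + 56 = 191 mm.
Subtracting 2 gaps of 10 leaves 171 for 3 columns, so d = 57 mm.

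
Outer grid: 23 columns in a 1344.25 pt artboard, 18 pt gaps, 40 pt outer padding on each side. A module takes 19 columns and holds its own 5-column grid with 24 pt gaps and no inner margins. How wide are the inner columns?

189.05 pt

Take off 80 pt of margins, leaving 1264.25 pt.
Subtracting 22 gaps of 18 leaves 868.25 for 23 columns, so c = 37.75 pt.
19 columns plus 18 gaps: 717.25 + 324 = 1041.25 pt.
Subtracting 4 gaps of 24 leaves 945.25 for 5 columns, so d = 189.05 pt.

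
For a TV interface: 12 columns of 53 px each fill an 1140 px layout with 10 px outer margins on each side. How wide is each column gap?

Content width = 1140 − 2·10 = 1120 px.
12 columns take 12·53 = 636 px; remaining 484 splits into 11 column gaps.
g = 484 / 11 = 44 px.

44 px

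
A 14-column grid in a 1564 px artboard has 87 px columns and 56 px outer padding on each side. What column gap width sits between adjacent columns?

Content width = 1564 − 2·56 = 1452 px.
Columns use 1218 px, leaving 234 px across 13 column gaps = 18 px each.

18 px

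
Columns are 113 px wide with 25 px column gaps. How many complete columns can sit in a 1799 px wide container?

13 columns: 13·113 + 12·25 = 1769 px ≤ 1799.
14 columns: 1907 px > 1799. So 13.

13 columns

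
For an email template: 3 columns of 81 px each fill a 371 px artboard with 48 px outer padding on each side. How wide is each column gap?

Subtract both margins: 371 − 2·48 = 275 px.
3·81 + 2g = 275 → 2g = 32 → g = 16 px.

16 px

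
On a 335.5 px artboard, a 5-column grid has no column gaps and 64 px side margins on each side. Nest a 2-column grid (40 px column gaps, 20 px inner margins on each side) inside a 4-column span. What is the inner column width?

43 px

Outer content = 335.5 − 2·64 = 207.5 px.
5c = 207.5 → c = 41.5 px.
With no column gaps, 4 columns span 4·41.5 = 166 px.
Inner content = 166 − 2·20 = 126 px.
126 − 1·40 = 86; ÷2 gives d = 43 px.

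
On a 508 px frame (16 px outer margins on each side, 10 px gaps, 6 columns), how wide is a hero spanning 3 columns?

Take off 32 px of margins, leaving 476 px.
6c + 5·10 = 476 → 6c = 426 → c = 71 px.
Span of 3: 3·71 + 2·10 = 213 + 20 = 233 px.

233 px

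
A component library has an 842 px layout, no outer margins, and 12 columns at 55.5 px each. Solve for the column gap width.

Columns use 666 px, leaving 176 px across 11 column gaps = 16 px each.

16 px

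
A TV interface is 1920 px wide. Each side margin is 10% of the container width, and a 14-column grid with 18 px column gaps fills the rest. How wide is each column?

93 px

Margins: 10% × 1920 = 192 px each, so content = 1920 − 384 = 1536 px.
14 columns + 13 column gaps: 14c + 13·18 = 1536.
14c = 1536 − 234 = 1302, so c = 93 px.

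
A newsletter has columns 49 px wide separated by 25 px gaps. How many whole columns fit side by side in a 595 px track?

k columns need k·49 + (k−1)·25 = k·74 − 25.
k·74 − 25 ≤ 595 → k ≤ 620 / 74 ≈ 8.38, so k = 8.

8 columns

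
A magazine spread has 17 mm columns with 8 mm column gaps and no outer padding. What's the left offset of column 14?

325 mm

No margin, so column 14 starts at 13·(column + gutter) = 13·25 = 325 mm.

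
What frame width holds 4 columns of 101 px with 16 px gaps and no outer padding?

452 px

Frame = 4·101 + 3·16 = 404 + 48 = 452 px.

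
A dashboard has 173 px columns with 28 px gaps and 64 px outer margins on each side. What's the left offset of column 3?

Each column+gutter stride is 201 px; 2 of them past the 64 px margin is 64 + 402 = 466 px.

466 px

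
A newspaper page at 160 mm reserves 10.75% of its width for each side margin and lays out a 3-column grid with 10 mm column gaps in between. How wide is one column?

35.2 mm

160 × (1 − 2·10.75%) = 160 × 78.5% = 125.6 mm for the columns.
3 columns + 2 column gaps: 3c + 2·10 = 125.6.
3c = 125.6 − 20 = 105.6, so c = 35.2 mm.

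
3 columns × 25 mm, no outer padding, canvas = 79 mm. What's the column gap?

3 columns take 3·25 = 75 mm; remaining 4 splits into 2 column gaps.
g = 4 / 2 = 2 mm.

2 mm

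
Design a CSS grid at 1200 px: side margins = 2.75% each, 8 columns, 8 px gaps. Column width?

134.75 px

Each margin = 2.75% of 1200 = 33 px; content = 1200 − 2·33 = 1134 px.
1134 − 7·8 = 1078; ÷8 gives c = 134.75 px.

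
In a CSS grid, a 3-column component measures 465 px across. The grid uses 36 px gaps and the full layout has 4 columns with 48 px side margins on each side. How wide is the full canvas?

465 − 2·36 = 393; ÷3 gives c = 131 px.
Total width: 2·48 + 4·131 + 3·36 = 728 px.

728 px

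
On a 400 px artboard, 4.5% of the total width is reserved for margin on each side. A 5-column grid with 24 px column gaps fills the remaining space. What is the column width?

53.6 px

Each margin = 4.5% of 400 = 18 px; content = 400 − 2·18 = 364 px.
5c + 4·24 = 364 → 5c = 268 → c = 53.6 px.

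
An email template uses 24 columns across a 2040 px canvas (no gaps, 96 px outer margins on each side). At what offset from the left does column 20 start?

Subtract both margins: 2040 − 2·96 = 1848 px.
1848 / 24 = 77 px per column.
Each column+gutter stride is 77 px; 19 of them past the 96 px margin is 96 + 1463 = 1559 px.

1559 px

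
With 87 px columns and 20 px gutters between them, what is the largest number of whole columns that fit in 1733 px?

k columns need k·87 + (k−1)·20 = k·107 − 20.
k·107 − 20 ≤ 1733 → k ≤ 1753 / 107 ≈ 16.38, so k = 16.

16 columns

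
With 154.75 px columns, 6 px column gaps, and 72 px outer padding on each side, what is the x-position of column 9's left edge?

Each column+gutter stride is 160.75 px; 8 of them past the 72 px margin is 72 + 1286 = 1358 px.

1358 px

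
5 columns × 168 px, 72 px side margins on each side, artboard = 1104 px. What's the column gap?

Take off 144 px of margins, leaving 960 px.
Columns use 840 px, leaving 120 px across 4 column gaps = 30 px each.

30 px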